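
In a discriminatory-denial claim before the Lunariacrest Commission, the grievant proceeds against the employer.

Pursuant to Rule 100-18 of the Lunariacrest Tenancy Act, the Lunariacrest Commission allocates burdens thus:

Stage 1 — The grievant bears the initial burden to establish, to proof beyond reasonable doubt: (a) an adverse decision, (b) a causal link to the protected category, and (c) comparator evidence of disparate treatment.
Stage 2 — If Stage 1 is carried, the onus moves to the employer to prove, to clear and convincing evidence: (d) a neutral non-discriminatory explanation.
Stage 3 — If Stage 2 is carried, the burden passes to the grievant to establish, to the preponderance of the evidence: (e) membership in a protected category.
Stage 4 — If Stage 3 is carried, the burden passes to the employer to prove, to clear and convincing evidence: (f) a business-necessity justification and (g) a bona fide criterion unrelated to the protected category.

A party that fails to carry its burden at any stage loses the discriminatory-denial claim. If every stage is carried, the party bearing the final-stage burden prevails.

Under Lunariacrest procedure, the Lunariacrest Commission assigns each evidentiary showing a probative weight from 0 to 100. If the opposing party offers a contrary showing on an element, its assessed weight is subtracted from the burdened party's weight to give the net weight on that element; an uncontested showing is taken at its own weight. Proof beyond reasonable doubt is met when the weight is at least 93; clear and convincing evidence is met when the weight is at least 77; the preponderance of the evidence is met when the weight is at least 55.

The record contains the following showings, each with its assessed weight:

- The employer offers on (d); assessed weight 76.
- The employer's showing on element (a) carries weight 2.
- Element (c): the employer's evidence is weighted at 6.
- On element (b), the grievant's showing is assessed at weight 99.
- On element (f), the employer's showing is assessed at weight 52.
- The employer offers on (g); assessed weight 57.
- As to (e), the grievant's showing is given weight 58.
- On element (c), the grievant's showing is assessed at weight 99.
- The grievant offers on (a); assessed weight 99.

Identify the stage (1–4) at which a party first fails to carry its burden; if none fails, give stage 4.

Stage 1 — burden on grievant; standard: proof beyond reasonable doubt (weight is at least 93).
    (a): 99 − 2 = 97 ≥ 93 [met]
    (b): 99 ≥ 93 [met]
    (c): 99 − 6 = 93 ≥ 93 [met]
  Stage 1 is satisfied; the onus moves to the employer.
Stage 2 — burden on employer; standard: clear and convincing evidence (weight is at least 77).
    (d): 76 < 77 [not met]
  Stage 2 not carried; the employer fails its burden.
The analysis ends at Stage 2; the grievant prevails.

stage 2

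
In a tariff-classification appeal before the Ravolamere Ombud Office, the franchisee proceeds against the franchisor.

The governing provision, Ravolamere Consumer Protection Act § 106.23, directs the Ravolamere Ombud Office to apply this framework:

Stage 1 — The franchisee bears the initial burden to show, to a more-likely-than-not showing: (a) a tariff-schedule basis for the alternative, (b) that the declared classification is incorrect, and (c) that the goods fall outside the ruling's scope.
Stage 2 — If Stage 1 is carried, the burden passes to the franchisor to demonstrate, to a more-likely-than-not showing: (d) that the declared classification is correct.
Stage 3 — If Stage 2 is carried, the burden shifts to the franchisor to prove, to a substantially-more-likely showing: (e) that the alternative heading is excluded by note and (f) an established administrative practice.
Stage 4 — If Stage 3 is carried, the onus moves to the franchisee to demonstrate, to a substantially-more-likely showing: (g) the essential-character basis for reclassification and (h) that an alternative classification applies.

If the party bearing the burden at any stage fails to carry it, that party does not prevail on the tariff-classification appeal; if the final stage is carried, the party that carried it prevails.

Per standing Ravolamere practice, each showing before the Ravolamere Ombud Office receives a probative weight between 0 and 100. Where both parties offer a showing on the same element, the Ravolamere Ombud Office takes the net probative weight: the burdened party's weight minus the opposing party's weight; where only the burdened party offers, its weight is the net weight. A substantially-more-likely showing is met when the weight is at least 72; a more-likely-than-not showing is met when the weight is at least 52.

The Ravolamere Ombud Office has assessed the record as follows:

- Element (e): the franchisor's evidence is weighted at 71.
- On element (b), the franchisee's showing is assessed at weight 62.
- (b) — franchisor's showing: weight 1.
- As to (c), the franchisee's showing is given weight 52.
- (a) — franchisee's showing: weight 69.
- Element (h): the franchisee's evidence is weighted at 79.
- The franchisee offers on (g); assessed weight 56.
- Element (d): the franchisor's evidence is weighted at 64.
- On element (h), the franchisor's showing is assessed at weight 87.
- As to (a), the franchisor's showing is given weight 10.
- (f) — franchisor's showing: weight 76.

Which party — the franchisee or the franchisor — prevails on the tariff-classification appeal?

Stage 1 — burden on franchisee; standard: a more-likely-than-not showing (weight is at least 52).
    (a): 69 − 10 = 59 ≥ 52 [met]
    (b): 62 − 1 = 61 ≥ 52 [met]
    (c): 52 ≥ 52 [met]
  All elements met. The burden passes to the franchisor.
Stage 2 — burden on franchisor; standard: a more-likely-than-not showing (weight is at least 52).
    (d): 64 ≥ 52 [met]
  All elements met. The franchisor retains the burden for Stage 3.
Stage 3 — burden on franchisor; standard: a substantially-more-likely showing (weight is at least 72).
    (e): 71 < 72 [not met]
    (f): 76 ≥ 72 [met]
  Stage 3 not carried; the franchisor fails its burden.
So the franchisee prevails.

franchisee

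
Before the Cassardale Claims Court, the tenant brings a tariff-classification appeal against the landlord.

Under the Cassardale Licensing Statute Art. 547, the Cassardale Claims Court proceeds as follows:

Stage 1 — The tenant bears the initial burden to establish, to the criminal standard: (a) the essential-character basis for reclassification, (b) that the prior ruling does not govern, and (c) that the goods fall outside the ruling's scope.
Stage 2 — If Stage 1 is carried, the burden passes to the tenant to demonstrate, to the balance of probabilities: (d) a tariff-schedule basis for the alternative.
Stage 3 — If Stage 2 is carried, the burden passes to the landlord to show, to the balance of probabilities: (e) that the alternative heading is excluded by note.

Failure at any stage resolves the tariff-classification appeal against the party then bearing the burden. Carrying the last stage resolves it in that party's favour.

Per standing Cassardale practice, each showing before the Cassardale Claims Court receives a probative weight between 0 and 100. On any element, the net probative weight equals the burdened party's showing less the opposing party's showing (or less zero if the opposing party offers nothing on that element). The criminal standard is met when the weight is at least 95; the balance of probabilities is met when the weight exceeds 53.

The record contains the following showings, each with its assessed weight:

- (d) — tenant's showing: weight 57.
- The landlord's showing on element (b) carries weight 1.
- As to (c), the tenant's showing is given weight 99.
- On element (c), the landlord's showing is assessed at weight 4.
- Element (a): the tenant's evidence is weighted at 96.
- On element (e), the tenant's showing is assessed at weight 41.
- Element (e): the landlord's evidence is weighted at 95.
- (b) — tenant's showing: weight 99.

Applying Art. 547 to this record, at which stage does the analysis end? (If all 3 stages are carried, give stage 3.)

Stage 1 — burden on tenant; standard: the criminal standard (weight is at least 95).
    (a): 96 ≥ 95 [met]
    (b): 99 − 1 = 98 ≥ 95 [met]
    (c): 99 − 4 = 95 ≥ 95 [met]
  Stage 1 carried; the burden remains with the tenant.
Stage 2 — burden on tenant; standard: the balance of probabilities (weight exceeds 53).
    (d): 57 > 53 [met]
  Stage 2 carried; the burden shifts to the landlord.
Stage 3 — burden on landlord; standard: the balance of probabilities (weight exceeds 53).
    (e): 95 − 41 = 54 > 53 [met]
  Stage 3 carried; the final stage is satisfied.
Every stage carried; the landlord prevails.

stage 3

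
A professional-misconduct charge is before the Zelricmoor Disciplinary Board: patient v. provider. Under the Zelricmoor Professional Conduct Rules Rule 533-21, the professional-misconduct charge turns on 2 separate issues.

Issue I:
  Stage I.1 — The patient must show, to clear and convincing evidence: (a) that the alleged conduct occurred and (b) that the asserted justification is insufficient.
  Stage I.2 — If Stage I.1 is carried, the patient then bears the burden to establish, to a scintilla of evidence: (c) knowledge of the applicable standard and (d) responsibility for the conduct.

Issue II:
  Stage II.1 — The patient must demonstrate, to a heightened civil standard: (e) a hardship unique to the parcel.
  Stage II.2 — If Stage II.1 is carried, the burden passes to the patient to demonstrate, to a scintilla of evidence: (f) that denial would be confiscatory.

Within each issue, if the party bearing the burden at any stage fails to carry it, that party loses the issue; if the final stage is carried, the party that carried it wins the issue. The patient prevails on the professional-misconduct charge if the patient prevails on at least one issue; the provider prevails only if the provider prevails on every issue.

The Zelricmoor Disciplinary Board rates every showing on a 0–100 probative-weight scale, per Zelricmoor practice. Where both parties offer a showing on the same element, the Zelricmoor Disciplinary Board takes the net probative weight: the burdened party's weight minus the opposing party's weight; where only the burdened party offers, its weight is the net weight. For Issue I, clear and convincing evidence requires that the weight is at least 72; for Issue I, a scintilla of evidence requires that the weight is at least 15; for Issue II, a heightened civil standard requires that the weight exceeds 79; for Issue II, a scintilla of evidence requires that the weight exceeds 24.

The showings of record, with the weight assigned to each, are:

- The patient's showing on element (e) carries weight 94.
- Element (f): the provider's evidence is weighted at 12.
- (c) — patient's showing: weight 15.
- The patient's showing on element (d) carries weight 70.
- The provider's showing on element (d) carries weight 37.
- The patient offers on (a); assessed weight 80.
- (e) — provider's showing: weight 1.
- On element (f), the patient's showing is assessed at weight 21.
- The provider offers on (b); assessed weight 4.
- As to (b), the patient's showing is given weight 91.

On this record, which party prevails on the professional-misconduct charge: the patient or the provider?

patient

— Issue I —
At Stage I.1 the patient must meet clear and convincing evidence (weight is at least 72): on (a) the weight is 80, which does reach 72, so (a) meets the standard; on (b) the weight is 91 less the opposing 4 gives net 87, ≥ 72, so (b) meets the standard.
  All elements met. The patient retains the burden for Stage I.2.
At Stage I.2 the patient must meet a scintilla of evidence (weight is at least 15): on (c) the weight is 15, ≥ 15, so (c) meets the standard; on (d) the weight is 70 less the opposing 37 gives net 33, ≥ 15, so (d) meets the standard.
  Stage I.2 carried; the final stage is satisfied.
Every stage carried; the patient prevails on this issue.
— Issue II —
At Stage II.1 the patient must meet a heightened civil standard (weight exceeds 79): on (e) the weight is 94 less the opposing 1 gives net 93, which does exceed 79, so (e) meets the standard.
  Stage II.1 is satisfied; the patient continues to bear the burden.
At Stage II.2 the patient must meet a scintilla of evidence (weight exceeds 24): on (f) the weight is 21 less the opposing 12 gives net 9, which does not exceed 24, so (f) does not meet the standard.
  The patient does not carry Stage II.2.
So the provider prevails on this issue.
Per-issue: Issue I → patient; Issue II → provider. The patient must prevail on at least one issue; overall, the patient prevails.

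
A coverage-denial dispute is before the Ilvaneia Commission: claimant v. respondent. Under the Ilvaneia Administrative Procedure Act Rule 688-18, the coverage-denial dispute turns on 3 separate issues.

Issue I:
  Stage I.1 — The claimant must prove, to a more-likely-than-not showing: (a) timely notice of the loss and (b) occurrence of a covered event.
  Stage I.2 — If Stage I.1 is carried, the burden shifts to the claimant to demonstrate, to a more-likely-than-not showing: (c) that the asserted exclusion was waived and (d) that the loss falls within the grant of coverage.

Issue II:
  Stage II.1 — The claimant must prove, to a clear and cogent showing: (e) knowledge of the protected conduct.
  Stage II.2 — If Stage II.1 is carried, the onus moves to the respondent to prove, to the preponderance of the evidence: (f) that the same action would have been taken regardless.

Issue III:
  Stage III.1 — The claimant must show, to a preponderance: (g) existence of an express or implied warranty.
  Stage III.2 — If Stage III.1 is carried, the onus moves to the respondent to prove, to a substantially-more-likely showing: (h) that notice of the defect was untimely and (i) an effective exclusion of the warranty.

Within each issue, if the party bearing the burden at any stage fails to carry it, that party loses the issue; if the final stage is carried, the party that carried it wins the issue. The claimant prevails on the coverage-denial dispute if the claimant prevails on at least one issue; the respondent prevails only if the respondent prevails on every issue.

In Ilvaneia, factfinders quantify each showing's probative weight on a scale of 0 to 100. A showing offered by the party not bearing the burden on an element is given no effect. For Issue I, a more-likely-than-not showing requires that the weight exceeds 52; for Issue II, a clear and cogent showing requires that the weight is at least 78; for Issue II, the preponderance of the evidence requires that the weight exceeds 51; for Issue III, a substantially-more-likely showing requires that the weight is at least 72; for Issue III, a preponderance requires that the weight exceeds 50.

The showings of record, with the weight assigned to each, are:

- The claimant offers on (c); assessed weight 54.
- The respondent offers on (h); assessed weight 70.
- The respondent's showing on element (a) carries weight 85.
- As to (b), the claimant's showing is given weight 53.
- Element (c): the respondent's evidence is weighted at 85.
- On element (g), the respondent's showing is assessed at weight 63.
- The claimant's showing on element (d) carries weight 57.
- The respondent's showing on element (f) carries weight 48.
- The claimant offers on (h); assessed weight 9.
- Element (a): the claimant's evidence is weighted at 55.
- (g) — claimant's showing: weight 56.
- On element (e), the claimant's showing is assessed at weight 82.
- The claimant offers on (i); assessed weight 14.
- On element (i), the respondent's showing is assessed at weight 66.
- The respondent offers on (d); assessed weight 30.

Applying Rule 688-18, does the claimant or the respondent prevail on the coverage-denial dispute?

— Issue I —
Stage I.1 — burden on claimant; standard: a more-likely-than-not showing (weight exceeds 52).
    (a): 55 (respondent's 85 disregarded) > 52 [met]
    (b): 53 > 52 [met]
  All elements met. The claimant retains the burden for Stage I.2.
Stage I.2 — burden on claimant; standard: a more-likely-than-not showing (weight exceeds 52).
    (c): 54 (respondent's 85 disregarded) > 52 [met]
    (d): 57 (respondent's 30 disregarded) > 52 [met]
  Stage I.2 carried; the final stage is satisfied.
All stages carried — the claimant prevails on this issue.
— Issue II —
At Stage II.1 the claimant must meet a clear and cogent showing (weight is at least 78): on (e) the weight is 82, ≥ 78, so (e) meets the standard.
  All elements met. The burden passes to the respondent.
At Stage II.2 the respondent must meet the preponderance of the evidence (weight exceeds 51): on (f) the weight is 48, which does not exceed 51, so (f) does not meet the standard.
  The respondent does not carry Stage II.2.
The claimant prevails on this issue.
— Issue III —
Stage III.1 — burden on claimant; standard: a preponderance (weight exceeds 50).
    (g): 56 (respondent's 63 disregarded) > 50 [met]
  Stage III.1 carried; the burden shifts to the respondent.
Stage III.2 — burden on respondent; standard: a substantially-more-likely showing (weight is at least 72).
    (h): 70 (claimant's 9 disregarded) < 72 [not met]
    (i): 66 (claimant's 14 disregarded) < 72 [not met]
  Stage III.2 not carried; the respondent fails its burden.
So the claimant prevails on this issue.
Per-issue: Issue I → claimant; Issue II → claimant; Issue III → claimant. The claimant must prevail on at least one issue; overall, the claimant prevails.

claimant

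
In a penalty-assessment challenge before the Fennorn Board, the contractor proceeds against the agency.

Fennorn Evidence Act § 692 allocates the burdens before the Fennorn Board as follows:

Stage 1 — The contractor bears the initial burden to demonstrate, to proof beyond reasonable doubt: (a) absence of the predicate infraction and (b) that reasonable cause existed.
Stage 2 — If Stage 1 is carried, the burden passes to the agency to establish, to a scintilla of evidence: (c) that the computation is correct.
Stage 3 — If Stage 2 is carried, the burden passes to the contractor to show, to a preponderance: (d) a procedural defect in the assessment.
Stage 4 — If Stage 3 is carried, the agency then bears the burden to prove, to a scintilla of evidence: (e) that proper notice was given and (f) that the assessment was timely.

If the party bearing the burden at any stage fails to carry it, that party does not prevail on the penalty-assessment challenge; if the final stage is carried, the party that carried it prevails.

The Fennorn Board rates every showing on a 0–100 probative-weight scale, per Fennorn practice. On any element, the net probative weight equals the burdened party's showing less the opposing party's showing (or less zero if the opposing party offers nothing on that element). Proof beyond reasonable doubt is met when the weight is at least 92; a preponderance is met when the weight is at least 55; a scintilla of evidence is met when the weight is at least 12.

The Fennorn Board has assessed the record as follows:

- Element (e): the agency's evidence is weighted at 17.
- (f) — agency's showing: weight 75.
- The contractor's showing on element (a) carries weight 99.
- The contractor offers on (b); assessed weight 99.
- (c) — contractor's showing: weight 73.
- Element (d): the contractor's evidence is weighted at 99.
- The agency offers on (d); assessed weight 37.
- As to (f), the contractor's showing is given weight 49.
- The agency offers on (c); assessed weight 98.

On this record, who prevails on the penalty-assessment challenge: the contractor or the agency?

agency

At Stage 1 the contractor must meet proof beyond reasonable doubt (weight is at least 92): on (a) the weight is 99, which does reach 92, so (a) meets the standard; on (b) the weight is 99, which does reach 92, so (b) meets the standard.
  All elements met. The burden passes to the agency.
At Stage 2 the agency must meet a scintilla of evidence (weight is at least 12): on (c) the weight is 98 less the opposing 73 gives net 25, ≥ 12, so (c) meets the standard.
  All elements met. The burden passes to the contractor.
At Stage 3 the contractor must meet a preponderance (weight is at least 55): on (d) the weight is 99 less the opposing 37 gives net 62, ≥ 55, so (d) meets the standard.
  The contractor carries Stage 3; the agency now bears the burden.
At Stage 4 the agency must meet a scintilla of evidence (weight is at least 12): on (e) the weight is 17, ≥ 12, so (e) meets the standard; on (f) the weight is 75 less the opposing 49 gives net 26, which does reach 12, so (f) meets the standard.
  Stage 4 carried; the final stage is satisfied.
Every stage carried; the agency prevails.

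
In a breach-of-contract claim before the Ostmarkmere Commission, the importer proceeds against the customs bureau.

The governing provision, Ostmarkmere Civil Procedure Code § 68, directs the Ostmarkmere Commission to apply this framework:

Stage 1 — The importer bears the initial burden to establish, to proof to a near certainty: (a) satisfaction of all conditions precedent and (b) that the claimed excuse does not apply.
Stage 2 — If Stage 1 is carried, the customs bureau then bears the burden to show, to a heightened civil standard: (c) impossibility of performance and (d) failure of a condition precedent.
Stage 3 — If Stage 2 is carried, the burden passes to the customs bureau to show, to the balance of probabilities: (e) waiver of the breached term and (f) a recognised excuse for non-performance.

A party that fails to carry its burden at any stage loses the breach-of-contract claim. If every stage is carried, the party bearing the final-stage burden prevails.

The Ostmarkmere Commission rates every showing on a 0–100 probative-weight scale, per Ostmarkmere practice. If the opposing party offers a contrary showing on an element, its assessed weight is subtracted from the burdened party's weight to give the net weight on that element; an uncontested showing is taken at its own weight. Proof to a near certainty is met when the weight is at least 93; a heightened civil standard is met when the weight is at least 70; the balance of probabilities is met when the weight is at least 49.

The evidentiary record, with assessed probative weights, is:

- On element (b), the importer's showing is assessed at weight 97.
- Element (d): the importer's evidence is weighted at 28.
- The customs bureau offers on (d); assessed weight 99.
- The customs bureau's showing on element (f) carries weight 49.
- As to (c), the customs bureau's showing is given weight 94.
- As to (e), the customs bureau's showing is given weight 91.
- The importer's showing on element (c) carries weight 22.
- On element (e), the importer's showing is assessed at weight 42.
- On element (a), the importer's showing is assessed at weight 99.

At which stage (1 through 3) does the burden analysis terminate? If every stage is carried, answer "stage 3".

Stage 1 — burden on importer; standard: proof to a near certainty (weight is at least 93).
    (a): 99 ≥ 93 [met]
    (b): 97 ≥ 93 [met]
  Stage 1 carried; the burden shifts to the customs bureau.
Stage 2 — burden on customs bureau; standard: a heightened civil standard (weight is at least 70).
    (c): 94 − 22 = 72 ≥ 70 [met]
    (d): 99 − 28 = 71 ≥ 70 [met]
  All elements met. The customs bureau retains the burden for Stage 3.
Stage 3 — burden on customs bureau; standard: the balance of probabilities (weight is at least 49).
    (e): 91 − 42 = 49 ≥ 49 [met]
    (f): 49 ≥ 49 [met]
  Stage 3 carried; the final stage is satisfied.
All stages carried — the customs bureau prevails.

stage 3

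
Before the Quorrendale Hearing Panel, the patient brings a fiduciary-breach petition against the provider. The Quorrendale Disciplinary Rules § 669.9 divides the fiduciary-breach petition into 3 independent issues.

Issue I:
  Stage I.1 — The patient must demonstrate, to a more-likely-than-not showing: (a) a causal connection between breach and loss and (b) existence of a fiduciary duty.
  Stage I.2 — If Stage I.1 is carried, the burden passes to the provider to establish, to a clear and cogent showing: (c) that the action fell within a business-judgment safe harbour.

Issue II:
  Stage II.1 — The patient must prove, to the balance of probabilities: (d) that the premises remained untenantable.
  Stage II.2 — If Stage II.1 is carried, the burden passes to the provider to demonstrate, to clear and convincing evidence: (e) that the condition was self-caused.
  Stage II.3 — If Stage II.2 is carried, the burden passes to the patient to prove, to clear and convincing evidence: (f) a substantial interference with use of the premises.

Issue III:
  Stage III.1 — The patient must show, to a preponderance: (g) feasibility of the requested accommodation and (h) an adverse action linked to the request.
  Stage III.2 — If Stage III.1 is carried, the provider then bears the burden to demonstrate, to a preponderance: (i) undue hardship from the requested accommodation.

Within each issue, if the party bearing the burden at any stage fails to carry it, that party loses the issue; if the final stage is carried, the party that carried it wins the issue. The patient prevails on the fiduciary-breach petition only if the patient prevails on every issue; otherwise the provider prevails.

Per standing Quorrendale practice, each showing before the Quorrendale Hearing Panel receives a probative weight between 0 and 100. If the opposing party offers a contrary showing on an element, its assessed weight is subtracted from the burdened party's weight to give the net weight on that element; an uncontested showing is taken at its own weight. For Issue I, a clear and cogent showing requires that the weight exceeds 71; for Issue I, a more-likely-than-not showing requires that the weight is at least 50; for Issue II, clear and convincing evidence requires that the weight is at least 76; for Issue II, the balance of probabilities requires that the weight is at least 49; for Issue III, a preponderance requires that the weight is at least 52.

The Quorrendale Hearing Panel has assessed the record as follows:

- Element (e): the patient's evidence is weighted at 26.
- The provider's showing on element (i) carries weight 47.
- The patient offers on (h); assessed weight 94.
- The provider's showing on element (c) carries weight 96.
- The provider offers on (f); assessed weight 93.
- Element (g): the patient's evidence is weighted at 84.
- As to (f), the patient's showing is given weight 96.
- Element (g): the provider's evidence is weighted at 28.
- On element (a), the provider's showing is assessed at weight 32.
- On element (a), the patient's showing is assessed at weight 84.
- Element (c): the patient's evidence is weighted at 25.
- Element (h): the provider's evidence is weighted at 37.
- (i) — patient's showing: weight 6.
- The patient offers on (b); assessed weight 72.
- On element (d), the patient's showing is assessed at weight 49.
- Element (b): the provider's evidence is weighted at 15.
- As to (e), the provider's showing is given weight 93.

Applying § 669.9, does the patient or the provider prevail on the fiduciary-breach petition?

patient

— Issue I —
At Stage I.1 the patient must meet a more-likely-than-not showing (weight is at least 50): on (a) the weight is 84 less the opposing 32 gives net 52, ≥ 50, so (a) meets the standard; on (b) the weight is 72 less the opposing 15 gives net 57, ≥ 50, so (b) meets the standard.
  All elements met. The burden passes to the provider.
At Stage I.2 the provider must meet a clear and cogent showing (weight exceeds 71): on (c) the weight is 96 less the opposing 25 gives net 71, which does not exceed 71, so (c) does not meet the standard.
  Stage I.2 not carried; the provider fails its burden.
The analysis ends at Stage I.2; the patient prevails on this issue.
— Issue II —
At Stage II.1 the patient must meet the balance of probabilities (weight is at least 49): on (d) the weight is 49, which does reach 49, so (d) meets the standard.
  Stage II.1 is satisfied; the onus moves to the provider.
At Stage II.2 the provider must meet clear and convincing evidence (weight is at least 76): on (e) the weight is 93 less the opposing 26 gives net 67, < 76, so (e) does not meet the standard.
  The provider does not carry Stage II.2.
The patient prevails on this issue.
— Issue III —
At Stage III.1 the patient must meet a preponderance (weight is at least 52): on (g) the weight is 84 less the opposing 28 gives net 56, which does reach 52, so (g) meets the standard; on (h) the weight is 94 less the opposing 37 gives net 57, ≥ 52, so (h) meets the standard.
  All elements met. The burden passes to the provider.
At Stage III.2 the provider must meet a preponderance (weight is at least 52): on (i) the weight is 47 less the opposing 6 gives net 41, < 52, so (i) does not meet the standard.
  Stage III.2 not carried; the provider fails its burden.
The patient prevails on this issue.
Per-issue: Issue I → patient; Issue II → patient; Issue III → patient. The patient must prevail on every issue; overall, the patient prevails.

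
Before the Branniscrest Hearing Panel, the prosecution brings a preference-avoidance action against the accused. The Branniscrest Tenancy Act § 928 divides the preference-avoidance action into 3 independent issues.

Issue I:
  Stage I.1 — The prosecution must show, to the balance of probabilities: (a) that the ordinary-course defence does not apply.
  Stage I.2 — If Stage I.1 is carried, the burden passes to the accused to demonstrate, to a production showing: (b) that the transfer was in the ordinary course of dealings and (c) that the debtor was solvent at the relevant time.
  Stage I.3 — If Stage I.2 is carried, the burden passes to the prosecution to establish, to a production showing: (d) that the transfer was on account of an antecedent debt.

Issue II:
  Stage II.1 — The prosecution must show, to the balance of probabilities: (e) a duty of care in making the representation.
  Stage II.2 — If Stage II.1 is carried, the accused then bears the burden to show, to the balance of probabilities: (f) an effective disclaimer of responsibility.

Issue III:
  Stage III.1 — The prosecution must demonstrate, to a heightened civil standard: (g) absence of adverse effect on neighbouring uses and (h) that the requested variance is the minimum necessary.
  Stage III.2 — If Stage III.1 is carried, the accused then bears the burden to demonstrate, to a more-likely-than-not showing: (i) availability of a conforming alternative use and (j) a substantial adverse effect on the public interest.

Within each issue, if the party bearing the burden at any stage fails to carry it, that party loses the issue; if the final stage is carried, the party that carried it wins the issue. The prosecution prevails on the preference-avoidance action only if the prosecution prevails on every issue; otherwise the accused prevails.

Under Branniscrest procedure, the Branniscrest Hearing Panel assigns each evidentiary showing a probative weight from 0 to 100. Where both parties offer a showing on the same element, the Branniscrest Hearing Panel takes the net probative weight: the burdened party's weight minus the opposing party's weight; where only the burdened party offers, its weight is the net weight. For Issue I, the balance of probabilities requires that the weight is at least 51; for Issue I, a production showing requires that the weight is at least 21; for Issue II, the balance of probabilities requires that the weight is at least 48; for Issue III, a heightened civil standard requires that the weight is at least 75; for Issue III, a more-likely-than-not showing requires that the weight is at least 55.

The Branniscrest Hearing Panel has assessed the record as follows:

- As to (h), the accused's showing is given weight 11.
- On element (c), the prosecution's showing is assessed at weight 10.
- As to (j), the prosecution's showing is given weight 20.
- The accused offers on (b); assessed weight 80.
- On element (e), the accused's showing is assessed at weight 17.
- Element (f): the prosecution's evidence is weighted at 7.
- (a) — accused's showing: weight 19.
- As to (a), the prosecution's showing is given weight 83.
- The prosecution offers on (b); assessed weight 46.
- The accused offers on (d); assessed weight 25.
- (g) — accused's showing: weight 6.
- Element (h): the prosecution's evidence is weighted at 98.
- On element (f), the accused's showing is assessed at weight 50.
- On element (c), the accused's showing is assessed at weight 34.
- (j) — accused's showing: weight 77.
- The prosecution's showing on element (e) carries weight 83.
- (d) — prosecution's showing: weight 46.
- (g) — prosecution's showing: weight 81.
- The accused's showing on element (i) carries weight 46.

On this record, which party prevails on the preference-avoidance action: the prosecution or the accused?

prosecution

— Issue I —
At Stage I.1 the prosecution must meet the balance of probabilities (weight is at least 51): on (a) the weight is 83 less the opposing 19 gives net 64, ≥ 51, so (a) meets the standard.
  The prosecution carries Stage I.1; the accused now bears the burden.
At Stage I.2 the accused must meet a production showing (weight is at least 21): on (b) the weight is 80 less the opposing 46 gives net 34, ≥ 21, so (b) meets the standard; on (c) the weight is 34 less the opposing 10 gives net 24, which does reach 21, so (c) meets the standard.
  Stage I.2 carried; the burden shifts to the prosecution.
At Stage I.3 the prosecution must meet a production showing (weight is at least 21): on (d) the weight is 46 less the opposing 25 gives net 21, which does reach 21, so (d) meets the standard.
  All elements met at the final stage.
All stages carried — the prosecution prevails on this issue.
— Issue II —
Stage II.1 — burden on prosecution; standard: the balance of probabilities (weight is at least 48).
    (e): 83 − 17 = 66 ≥ 48 [met]
  Stage II.1 carried; the burden shifts to the accused.
Stage II.2 — burden on accused; standard: the balance of probabilities (weight is at least 48).
    (f): 50 − 7 = 43 < 48 [not met]
  Not every element is met, so the accused fails to carry Stage II.2.
The analysis ends at Stage II.2; the prosecution prevails on this issue.
— Issue III —
Stage III.1 — burden on prosecution; standard: a heightened civil standard (weight is at least 75).
    (g): 81 − 6 = 75 ≥ 75 [met]
    (h): 98 − 11 = 87 ≥ 75 [met]
  All elements met. The burden passes to the accused.
Stage III.2 — burden on accused; standard: a more-likely-than-not showing (weight is at least 55).
    (i): 46 < 55 [not met]
    (j): 77 − 20 = 57 ≥ 55 [met]
  Not every element is met, so the accused fails to carry Stage III.2.
So the prosecution prevails on this issue.
Per-issue: Issue I → prosecution; Issue II → prosecution; Issue III → prosecution. The prosecution must prevail on every issue; overall, the prosecution prevails.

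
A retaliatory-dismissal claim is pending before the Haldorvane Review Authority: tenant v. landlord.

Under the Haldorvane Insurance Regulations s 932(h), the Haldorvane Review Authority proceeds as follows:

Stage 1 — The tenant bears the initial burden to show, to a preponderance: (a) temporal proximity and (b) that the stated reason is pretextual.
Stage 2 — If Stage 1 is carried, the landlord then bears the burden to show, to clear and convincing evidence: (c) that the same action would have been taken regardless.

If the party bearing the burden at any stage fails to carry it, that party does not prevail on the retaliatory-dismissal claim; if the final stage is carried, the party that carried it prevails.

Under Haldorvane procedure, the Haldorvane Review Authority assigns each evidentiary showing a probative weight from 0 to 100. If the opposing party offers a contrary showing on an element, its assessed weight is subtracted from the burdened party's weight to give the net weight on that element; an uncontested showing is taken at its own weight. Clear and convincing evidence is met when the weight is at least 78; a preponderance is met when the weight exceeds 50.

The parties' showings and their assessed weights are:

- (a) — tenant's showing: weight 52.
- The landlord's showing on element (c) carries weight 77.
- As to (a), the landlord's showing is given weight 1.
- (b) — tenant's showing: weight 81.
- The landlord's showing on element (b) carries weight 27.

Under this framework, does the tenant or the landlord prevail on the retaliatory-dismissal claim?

Stage 1 — burden on tenant; standard: a preponderance (weight exceeds 50).
    (a): 52 − 1 = 51 > 50 [met]
    (b): 81 − 27 = 54 > 50 [met]
  Stage 1 carried; the burden shifts to the landlord.
Stage 2 — burden on landlord; standard: clear and convincing evidence (weight is at least 78).
    (c): 77 < 78 [not met]
  The landlord does not carry Stage 2.
So the tenant prevails.

tenant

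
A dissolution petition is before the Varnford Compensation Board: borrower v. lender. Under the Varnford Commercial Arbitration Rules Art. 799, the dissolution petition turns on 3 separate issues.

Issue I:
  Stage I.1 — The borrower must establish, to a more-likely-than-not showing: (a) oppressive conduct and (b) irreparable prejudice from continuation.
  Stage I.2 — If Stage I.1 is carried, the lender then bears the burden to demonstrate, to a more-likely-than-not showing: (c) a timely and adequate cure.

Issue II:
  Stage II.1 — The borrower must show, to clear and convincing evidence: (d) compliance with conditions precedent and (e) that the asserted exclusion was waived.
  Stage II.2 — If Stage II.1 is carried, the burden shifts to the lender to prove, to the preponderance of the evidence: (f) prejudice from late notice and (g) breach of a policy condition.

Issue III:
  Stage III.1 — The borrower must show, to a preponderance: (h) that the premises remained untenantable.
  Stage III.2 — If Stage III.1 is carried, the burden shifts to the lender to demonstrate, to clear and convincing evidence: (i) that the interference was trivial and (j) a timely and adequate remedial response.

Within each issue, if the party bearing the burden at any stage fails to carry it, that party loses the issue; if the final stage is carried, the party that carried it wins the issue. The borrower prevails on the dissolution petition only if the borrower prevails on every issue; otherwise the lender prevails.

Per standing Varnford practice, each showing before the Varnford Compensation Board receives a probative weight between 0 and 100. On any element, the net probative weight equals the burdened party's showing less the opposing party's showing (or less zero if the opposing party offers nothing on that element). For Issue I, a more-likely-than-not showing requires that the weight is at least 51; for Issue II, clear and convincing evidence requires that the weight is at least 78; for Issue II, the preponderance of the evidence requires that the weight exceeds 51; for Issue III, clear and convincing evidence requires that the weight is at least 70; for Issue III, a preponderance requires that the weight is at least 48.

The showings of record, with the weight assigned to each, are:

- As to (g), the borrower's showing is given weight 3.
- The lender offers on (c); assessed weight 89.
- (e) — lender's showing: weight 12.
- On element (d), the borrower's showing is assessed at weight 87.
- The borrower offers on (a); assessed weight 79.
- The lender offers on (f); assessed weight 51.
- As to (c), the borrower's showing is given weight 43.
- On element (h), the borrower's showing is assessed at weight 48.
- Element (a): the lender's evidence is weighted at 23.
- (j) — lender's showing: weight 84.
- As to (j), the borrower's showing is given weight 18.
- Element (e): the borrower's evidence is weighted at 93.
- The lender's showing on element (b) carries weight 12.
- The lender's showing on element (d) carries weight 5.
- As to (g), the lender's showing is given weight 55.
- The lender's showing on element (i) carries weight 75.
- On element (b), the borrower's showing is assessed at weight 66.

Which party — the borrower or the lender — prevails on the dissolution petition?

borrower

— Issue I —
Stage I.1 (borrower, a more-likely-than-not showing, weight is at least 51): (a) net 79−23=56 ≥ 51 — meets; (b) net 66−12=54 ≥ 51 — meets.
  The borrower carries Stage I.1; the lender now bears the burden.
Stage I.2 (lender, a more-likely-than-not showing, weight is at least 51): (c) net 89−43=46 < 51 — fails.
  Not every element is met, so the lender fails to carry Stage I.2.
The analysis ends at Stage I.2; the borrower prevails on this issue.
— Issue II —
Stage II.1 (borrower, clear and convincing evidence, weight is at least 78): (d) net 87−5=82 ≥ 78 — meets; (e) net 93−12=81 ≥ 78 — meets.
  Stage II.1 carried; the burden shifts to the lender.
Stage II.2 (lender, the preponderance of the evidence, weight exceeds 51): (f) 51 ≤ 51 — fails; (g) net 55−3=52 > 51 — meets.
  Not every element is met, so the lender fails to carry Stage II.2.
So the borrower prevails on this issue.
— Issue III —
Stage III.1 (borrower, a preponderance, weight is at least 48): (h) 48 ≥ 48 — meets.
  Stage III.1 carried; the burden shifts to the lender.
Stage III.2 (lender, clear and convincing evidence, weight is at least 70): (i) 75 ≥ 70 — meets; (j) net 84−18=66 < 70 — fails.
  Stage III.2 not carried; the lender fails its burden.
The analysis ends at Stage III.2; the borrower prevails on this issue.
Per-issue: Issue I → borrower; Issue II → borrower; Issue III → borrower. The borrower must prevail on every issue; overall, the borrower prevails.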